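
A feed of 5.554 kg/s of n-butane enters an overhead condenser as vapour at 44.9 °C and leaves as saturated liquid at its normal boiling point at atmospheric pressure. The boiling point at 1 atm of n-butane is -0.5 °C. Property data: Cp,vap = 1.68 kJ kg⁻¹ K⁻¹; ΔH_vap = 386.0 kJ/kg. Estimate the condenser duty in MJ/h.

vapour 44.9→-0.5 °C: -76.272 kJ/kg
condensation at -0.5 °C: -386 kJ/kg
Δh = -76.272 + -386 = -462.27 kJ/kg
Q = ṁ·Δh = 5.554 kg/s × -462.27 kJ/kg = -2567.5 kJ/s
|Q| = 2567.5 kW = 9242.9 MJ/h

Q_c = 9240 MJ/h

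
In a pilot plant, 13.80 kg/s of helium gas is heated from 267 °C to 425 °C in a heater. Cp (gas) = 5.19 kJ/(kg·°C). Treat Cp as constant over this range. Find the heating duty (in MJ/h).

Q = ṁ·Cp·ΔT = 13.80 × 5.19 × (425 − 267) = 11316 kJ/s
Heating duty = 40739 MJ/h

Q = 40700 MJ/h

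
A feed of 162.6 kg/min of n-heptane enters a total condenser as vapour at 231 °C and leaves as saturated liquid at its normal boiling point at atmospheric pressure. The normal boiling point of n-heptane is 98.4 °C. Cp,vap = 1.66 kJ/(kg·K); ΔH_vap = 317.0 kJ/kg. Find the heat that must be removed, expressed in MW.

Q_c = 1.46 MW

vapour 231→98.4 °C: -220.12 kJ/kg
condensation at 98.4 °C: -317 kJ/kg
Δh = -220.12 + -317 = -537.12 kJ/kg
Q = ṁ·Δh = 162.6 kg/min × -537.12 kJ/kg = -87335 kJ/min
|Q| = 1455.6 kW = 1.4556 MW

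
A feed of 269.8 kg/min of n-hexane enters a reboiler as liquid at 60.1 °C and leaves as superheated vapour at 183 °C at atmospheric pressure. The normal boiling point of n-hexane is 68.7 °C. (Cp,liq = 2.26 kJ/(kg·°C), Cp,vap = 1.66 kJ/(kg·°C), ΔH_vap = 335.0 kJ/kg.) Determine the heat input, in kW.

liquid 60.1→68.7 °C: 19.436 kJ/kg
vaporisation at 68.7 °C: 335 kJ/kg
vapour 68.7→183 °C: 189.74 kJ/kg
Δh = 19.436 + 335 + 189.74 = 544.17 kJ/kg
Q = ṁ·Δh = 269.8 kg/min × 544.17 kJ/kg = 146820 kJ/min
|Q| = 2447 kW

Q = 2450 kW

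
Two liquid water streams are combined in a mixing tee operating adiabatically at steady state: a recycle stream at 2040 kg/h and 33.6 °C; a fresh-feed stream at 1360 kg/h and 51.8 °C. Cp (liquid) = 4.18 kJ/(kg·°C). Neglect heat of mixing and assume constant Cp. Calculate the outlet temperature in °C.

T_out = 40.9 °C

Energy balance with Q = 0: Σ ṁᵢCp,ᵢ(T_out − Tᵢ) = 0
T_out = Σ ṁᵢCp,ᵢTᵢ / Σ ṁᵢCp,ᵢ
      = 580990 / 14212 = 40.88 °C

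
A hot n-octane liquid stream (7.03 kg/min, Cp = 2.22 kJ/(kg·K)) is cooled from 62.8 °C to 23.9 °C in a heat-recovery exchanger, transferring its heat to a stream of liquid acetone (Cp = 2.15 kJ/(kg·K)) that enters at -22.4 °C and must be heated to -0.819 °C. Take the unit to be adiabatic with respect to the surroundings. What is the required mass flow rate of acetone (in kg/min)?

ṁ_c = 13.1 kg/min

Heat released by hot stream: Q = 7.03 × 2.22 × (62.8 − 23.9) = 607.1 kJ/min
Energy balance on cold side (adiabatic exchanger): Q = ṁ_c·Cp_c·(T_c,out − T_c,in)
ṁ_c = 607.1 / [2.15 × (-0.819 − -22.4)] = 13.084 kg/min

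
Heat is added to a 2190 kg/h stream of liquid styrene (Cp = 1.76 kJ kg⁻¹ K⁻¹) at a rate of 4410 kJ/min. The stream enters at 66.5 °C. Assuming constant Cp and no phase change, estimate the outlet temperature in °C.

Q = 4410 kJ/min = 264600 kJ/h
ΔT = Q/(ṁ·Cp) = 264600/(2190×1.76) = 68.649 K
T_out = 66.5 + 68.649 = 135.15 °C

T_out = 135 °C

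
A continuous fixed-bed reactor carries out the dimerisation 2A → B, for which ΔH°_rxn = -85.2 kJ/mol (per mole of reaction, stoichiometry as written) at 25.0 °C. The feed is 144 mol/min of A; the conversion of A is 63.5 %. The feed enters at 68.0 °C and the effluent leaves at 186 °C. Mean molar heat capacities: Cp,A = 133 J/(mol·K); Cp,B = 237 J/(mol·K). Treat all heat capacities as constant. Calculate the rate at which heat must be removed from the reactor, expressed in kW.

Extent of reaction ξ = 0.635 × 144 / 2 = 45.72 mol/min
Reaction term: ξ·ΔH°_rxn = 45.72 × -85.2 = -3895.3 kJ/min
Sensible, feed 68.0→25 °C: -823.54 kJ/min
Outlet flows (mol/min): A 52.56, B 45.72
Sensible, products 25→186 °C: 2870 kJ/min
Q = ΔH = -1848.9 kJ/min = -30.815 kW
Heat removed = 30.815 kW

Q_out = 30.8 kW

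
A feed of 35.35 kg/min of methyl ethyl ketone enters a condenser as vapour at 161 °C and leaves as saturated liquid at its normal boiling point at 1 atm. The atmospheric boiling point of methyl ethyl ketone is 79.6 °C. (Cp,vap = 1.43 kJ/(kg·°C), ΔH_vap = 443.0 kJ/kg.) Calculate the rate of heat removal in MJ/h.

vapour 161→79.6 °C: -116.4 kJ/kg
condensation at 79.6 °C: -443 kJ/kg
Δh = -116.4 + -443 = -559.4 kJ/kg
Q = ṁ·Δh = 35.35 kg/min × -559.4 kJ/kg = -19775 kJ/min
|Q| = 329.58 kW = 1186.5 MJ/h

Q_c = 1190 MJ/h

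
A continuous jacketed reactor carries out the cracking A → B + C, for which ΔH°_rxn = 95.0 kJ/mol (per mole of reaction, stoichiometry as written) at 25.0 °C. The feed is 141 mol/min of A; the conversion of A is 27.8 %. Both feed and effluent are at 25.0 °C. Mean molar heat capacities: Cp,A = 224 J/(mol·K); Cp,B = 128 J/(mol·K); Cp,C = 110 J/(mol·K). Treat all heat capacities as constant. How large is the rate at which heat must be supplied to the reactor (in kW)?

Q_in = 62.1 kW

Extent of reaction ξ = 0.278 × 141 = 39.198 mol/min
Reaction term: ξ·ΔH°_rxn = 39.198 × 95.0 = 3723.8 kJ/min
Q = ΔH = 3723.8 kJ/min = 62.063 kW
Heat supplied = 62.063 kW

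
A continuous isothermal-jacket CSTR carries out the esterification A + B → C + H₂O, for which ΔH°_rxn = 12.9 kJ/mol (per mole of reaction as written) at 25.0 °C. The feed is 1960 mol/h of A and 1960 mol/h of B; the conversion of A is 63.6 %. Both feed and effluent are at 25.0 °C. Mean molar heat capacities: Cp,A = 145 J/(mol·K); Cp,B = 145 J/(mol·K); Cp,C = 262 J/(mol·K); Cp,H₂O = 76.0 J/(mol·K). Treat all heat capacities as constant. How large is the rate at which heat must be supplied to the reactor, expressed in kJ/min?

Extent of reaction ξ = 0.636 × 1960 = 1246.6 mol/h
Reaction term: ξ·ΔH°_rxn = 1246.6 × 12.9 = 16081 kJ/h
Q = ΔH = 16081 kJ/h = 4.4668 kW
Heat supplied = 268.01 kJ/min

Q_in = 268 kJ/min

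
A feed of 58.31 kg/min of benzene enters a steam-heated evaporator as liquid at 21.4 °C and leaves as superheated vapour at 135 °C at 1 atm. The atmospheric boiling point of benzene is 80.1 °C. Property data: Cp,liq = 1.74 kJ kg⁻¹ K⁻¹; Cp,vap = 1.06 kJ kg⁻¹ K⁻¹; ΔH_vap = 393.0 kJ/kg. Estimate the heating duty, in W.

Q = 538000 W

liquid 21.4→80.1 °C: 102.14 kJ/kg
vaporisation at 80.1 °C: 393 kJ/kg
vapour 80.1→135 °C: 58.194 kJ/kg
Δh = 102.14 + 393 + 58.194 = 553.33 kJ/kg
Q = ṁ·Δh = 58.31 kg/min × 553.33 kJ/kg = 32265 kJ/min
|Q| = 537.75 kW = 537750 W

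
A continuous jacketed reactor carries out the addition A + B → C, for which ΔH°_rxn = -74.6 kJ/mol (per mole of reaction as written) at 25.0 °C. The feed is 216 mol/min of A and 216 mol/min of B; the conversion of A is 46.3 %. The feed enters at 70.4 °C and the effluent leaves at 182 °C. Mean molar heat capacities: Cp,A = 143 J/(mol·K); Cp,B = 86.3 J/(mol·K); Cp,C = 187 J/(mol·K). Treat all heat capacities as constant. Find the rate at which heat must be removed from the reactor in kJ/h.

Extent of reaction ξ = 0.463 × 216 = 100.01 mol/min
Reaction term: ξ·ΔH°_rxn = 100.01 × -74.6 = -7460.6 kJ/min
Sensible, feed 70.4→25 °C: -2248.6 kJ/min
Outlet flows (mol/min): A 115.99, B 115.99, C 100.01
Sensible, products 25→182 °C: 7111.9 kJ/min
Q = ΔH = -2597.3 kJ/min = -43.289 kW
Heat removed = 155840 kJ/h

Q_out = 156000 kJ/h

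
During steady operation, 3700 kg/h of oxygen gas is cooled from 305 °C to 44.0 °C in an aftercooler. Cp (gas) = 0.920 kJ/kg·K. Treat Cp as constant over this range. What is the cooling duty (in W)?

Q = ṁ·Cp·ΔT = 3700 × 0.920 × (44.0 − 305) = -888440 kJ/h
Converting: 888440 / 3600 s = 246.79 kW
Cooling duty = 246790 W

Q_c = 247000 W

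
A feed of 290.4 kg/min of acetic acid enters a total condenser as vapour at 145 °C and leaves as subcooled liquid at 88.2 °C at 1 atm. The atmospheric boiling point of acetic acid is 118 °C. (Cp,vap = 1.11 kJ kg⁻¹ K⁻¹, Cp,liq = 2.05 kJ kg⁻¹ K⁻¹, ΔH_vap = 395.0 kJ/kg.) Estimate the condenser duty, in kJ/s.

Q_c = 2350 kJ/s

vapour 145→118 °C: -29.97 kJ/kg
condensation at 118 °C: -395 kJ/kg
liquid 118→88.2 °C: -61.09 kJ/kg
Δh = -29.97 + -395 + -61.09 = -486.06 kJ/kg
Q = ṁ·Δh = 290.4 kg/min × -486.06 kJ/kg = -141150 kJ/min
|Q| = 2352.5 kW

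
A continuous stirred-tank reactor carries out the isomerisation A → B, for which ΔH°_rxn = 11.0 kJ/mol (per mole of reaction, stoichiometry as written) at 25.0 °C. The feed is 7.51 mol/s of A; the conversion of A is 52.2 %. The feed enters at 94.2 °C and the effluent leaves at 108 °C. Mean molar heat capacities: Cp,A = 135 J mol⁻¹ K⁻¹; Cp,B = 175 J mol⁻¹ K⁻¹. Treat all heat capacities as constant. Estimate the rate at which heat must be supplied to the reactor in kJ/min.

Extent of reaction ξ = 0.522 × 7.51 = 3.9202 mol/s
Reaction term: ξ·ΔH°_rxn = 3.9202 × 11.0 = 43.122 kJ/s
Sensible, feed 94.2→25 °C: -70.158 kJ/s
Outlet flows (mol/s): A 3.5898, B 3.9202
Sensible, products 25→108 °C: 97.165 kJ/s
Q = ΔH = 70.129 kJ/s = 70.129 kW
Heat supplied = 4207.7 kJ/min

Q_in = 4210 kJ/min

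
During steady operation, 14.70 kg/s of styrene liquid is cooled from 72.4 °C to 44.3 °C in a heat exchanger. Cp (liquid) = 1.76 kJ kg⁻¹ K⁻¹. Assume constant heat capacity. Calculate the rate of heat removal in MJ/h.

Q_c = 2620 MJ/h

Q = ṁ·Cp·ΔT = 14.70 × 1.76 × (44.3 − 72.4) = -727 kJ/s
Cooling duty = 2617.2 MJ/h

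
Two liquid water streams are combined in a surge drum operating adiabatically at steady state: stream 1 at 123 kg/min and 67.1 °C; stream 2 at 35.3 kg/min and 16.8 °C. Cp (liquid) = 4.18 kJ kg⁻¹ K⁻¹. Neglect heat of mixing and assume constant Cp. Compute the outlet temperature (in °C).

No heat crosses the boundary, so H_out = H_in.
T_out = Σ ṁᵢCp,ᵢTᵢ / Σ ṁᵢCp,ᵢ
      = 36978 / 661.69 = 55.883 °C

T_out = 55.9 °C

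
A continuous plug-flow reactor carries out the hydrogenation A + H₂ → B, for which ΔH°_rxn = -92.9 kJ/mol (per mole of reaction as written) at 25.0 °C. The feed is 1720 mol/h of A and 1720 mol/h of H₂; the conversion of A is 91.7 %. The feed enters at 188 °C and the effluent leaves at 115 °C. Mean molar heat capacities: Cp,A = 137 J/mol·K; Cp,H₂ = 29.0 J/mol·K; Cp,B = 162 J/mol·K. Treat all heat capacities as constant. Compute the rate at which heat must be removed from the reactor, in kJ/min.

Q_out = 2800 kJ/min

Extent of reaction ξ = 0.917 × 1720 = 1577.2 mol/h
Reaction term: ξ·ΔH°_rxn = 1577.2 × -92.9 = -146530 kJ/h
Sensible, feed 188→25 °C: -46540 kJ/h
Outlet flows (mol/h): A 142.76, H₂ 142.76, B 1577.2
Sensible, products 25→115 °C: 25129 kJ/h
Q = ΔH = -167940 kJ/h = -46.649 kW
Heat removed = 2798.9 kJ/min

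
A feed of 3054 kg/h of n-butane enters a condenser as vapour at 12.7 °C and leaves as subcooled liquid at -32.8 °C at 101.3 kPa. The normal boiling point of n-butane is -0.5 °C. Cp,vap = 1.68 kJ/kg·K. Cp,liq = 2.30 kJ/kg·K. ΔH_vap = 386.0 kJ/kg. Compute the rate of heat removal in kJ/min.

vapour 12.7→-0.5 °C: -22.176 kJ/kg
condensation at -0.5 °C: -386 kJ/kg
liquid -0.5→-32.8 °C: -74.29 kJ/kg
Δh = -22.176 + -386 + -74.29 = -482.47 kJ/kg
Q = ṁ·Δh = 3054 kg/h × -482.47 kJ/kg = -1.4735e+06 kJ/h
|Q| = 409.29 kW = 24558 kJ/min

Q_c = 24600 kJ/min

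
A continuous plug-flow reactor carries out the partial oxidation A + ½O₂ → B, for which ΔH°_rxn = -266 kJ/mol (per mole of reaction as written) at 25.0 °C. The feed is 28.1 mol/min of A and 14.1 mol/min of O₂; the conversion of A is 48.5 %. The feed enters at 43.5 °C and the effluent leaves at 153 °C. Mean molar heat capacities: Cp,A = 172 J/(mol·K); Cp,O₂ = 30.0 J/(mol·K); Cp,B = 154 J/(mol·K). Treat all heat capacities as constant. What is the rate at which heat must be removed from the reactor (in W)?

Extent of reaction ξ = 0.485 × 28.1 = 13.629 mol/min
Reaction term: ξ·ΔH°_rxn = 13.629 × -266 = -3625.2 kJ/min
Sensible, feed 43.5→25 °C: -97.24 kJ/min
Outlet flows (mol/min): A 14.472, O₂ 7.2857, B 13.629
Sensible, products 25→153 °C: 615.23 kJ/min
Q = ΔH = -3107.2 kJ/min = -51.787 kW
Heat removed = 51787 W

Q_out = 51800 W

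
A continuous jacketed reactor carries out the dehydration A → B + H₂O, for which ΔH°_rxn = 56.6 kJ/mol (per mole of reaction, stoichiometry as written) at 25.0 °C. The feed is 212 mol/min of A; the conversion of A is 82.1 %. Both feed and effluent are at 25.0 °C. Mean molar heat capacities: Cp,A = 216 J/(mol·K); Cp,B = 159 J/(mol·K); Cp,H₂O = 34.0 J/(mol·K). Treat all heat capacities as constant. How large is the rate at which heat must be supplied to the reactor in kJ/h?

Q_in = 591000 kJ/h

Extent of reaction ξ = 0.821 × 212 = 174.05 mol/min
Reaction term: ξ·ΔH°_rxn = 174.05 × 56.6 = 9851.3 kJ/min
Q = ΔH = 9851.3 kJ/min = 164.19 kW
Heat supplied = 591080 kJ/h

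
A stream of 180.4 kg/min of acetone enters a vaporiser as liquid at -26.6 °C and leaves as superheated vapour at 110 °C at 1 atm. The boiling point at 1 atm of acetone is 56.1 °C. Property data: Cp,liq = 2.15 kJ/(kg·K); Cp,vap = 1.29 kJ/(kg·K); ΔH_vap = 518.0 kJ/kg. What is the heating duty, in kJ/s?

liquid -26.6→56.1 °C: 177.81 kJ/kg
vaporisation at 56.1 °C: 518 kJ/kg
vapour 56.1→110 °C: 69.531 kJ/kg
Δh = 177.81 + 518 + 69.531 = 765.34 kJ/kg
Q = ṁ·Δh = 180.4 kg/min × 765.34 kJ/kg = 138070 kJ/min
|Q| = 2301.1 kW

Q = 2300 kJ/s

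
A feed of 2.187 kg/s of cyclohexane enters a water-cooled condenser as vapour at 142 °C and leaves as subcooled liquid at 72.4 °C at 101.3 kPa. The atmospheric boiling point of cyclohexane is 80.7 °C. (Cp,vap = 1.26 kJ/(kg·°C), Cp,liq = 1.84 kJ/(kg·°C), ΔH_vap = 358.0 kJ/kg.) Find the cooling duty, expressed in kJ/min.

Q_c = 59100 kJ/min

vapour 142→80.7 °C: -77.238 kJ/kg
condensation at 80.7 °C: -358 kJ/kg
liquid 80.7→72.4 °C: -15.272 kJ/kg
Δh = -77.238 + -358 + -15.272 = -450.51 kJ/kg
Q = ṁ·Δh = 2.187 kg/s × -450.51 kJ/kg = -985.27 kJ/s
|Q| = 985.27 kW = 59116 kJ/min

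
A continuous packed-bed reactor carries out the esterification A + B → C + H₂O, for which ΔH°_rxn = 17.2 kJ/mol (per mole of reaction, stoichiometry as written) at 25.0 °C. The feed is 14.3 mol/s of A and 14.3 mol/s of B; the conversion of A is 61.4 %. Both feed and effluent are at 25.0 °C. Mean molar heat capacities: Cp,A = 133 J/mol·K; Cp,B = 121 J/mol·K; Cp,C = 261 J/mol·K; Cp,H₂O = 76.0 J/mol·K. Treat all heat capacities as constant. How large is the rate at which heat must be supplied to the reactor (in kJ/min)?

Extent of reaction ξ = 0.614 × 14.3 = 8.7802 mol/s
Reaction term: ξ·ΔH°_rxn = 8.7802 × 17.2 = 151.02 kJ/s
Q = ΔH = 151.02 kJ/s = 151.02 kW
Heat supplied = 9061.2 kJ/min

Q_in = 9060 kJ/min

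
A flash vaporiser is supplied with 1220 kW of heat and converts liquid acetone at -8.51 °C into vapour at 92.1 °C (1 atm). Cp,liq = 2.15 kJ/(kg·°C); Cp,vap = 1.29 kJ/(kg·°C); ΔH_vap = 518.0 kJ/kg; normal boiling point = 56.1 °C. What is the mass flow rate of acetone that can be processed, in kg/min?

ṁ = 104 kg/min

Δh = 2.15×(56.1−-8.51) + 518.0 + 1.29×(92.1−56.1) = 703.35 kJ/kg
Q = 1220 kW = 1220 kJ/s = 73200 kJ/min
ṁ = Q/Δh = 73200 / 703.35 = 104.07 kg/min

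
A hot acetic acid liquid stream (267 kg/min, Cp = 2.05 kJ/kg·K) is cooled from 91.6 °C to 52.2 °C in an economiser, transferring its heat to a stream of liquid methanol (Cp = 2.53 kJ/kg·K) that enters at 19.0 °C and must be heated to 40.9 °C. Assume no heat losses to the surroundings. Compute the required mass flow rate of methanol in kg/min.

ṁ_c = 389 kg/min

Heat released by hot stream: Q = 267 × 2.05 × (91.6 − 52.2) = 21566 kJ/min
Energy balance on cold side (adiabatic exchanger): Q = ṁ_c·Cp_c·(T_c,out − T_c,in)
ṁ_c = 21566 / [2.53 × (40.9 − 19.0)] = 389.22 kg/min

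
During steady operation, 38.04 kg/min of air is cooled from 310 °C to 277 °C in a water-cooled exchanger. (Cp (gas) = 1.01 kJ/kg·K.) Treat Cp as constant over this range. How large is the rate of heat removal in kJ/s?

Q = ṁ·Cp·ΔT = 38.04 × 1.01 × (277 − 310) = -1267.9 kJ/min
Converting: 1267.9 / 60 s = 21.131 kW

Q_c = 21.1 kJ/s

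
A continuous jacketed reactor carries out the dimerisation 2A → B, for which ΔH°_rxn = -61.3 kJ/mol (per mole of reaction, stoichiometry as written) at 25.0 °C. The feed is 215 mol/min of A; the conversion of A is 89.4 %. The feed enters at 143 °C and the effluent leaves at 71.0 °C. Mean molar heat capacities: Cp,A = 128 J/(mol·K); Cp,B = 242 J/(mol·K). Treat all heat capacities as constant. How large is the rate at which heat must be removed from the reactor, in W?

Q_out = 132000 W

Extent of reaction ξ = 0.894 × 215 / 2 = 96.105 mol/min
Reaction term: ξ·ΔH°_rxn = 96.105 × -61.3 = -5891.2 kJ/min
Sensible, feed 143→25 °C: -3247.4 kJ/min
Outlet flows (mol/min): A 22.79, B 96.105
Sensible, products 25→71.0 °C: 1204 kJ/min
Q = ΔH = -7934.6 kJ/min = -132.24 kW
Heat removed = 132240 W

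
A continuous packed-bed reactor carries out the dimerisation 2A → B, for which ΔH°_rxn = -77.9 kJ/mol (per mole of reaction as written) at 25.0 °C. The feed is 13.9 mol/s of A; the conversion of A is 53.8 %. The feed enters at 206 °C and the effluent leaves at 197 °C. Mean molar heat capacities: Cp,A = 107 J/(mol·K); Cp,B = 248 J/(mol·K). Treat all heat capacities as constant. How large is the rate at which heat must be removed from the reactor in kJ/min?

Extent of reaction ξ = 0.538 × 13.9 / 2 = 3.7391 mol/s
Reaction term: ξ·ΔH°_rxn = 3.7391 × -77.9 = -291.28 kJ/s
Sensible, feed 206→25 °C: -269.2 kJ/s
Outlet flows (mol/s): A 6.4218, B 3.7391
Sensible, products 25→197 °C: 277.68 kJ/s
Q = ΔH = -282.8 kJ/s = -282.8 kW
Heat removed = 16968 kJ/min

Q_out = 17000 kJ/min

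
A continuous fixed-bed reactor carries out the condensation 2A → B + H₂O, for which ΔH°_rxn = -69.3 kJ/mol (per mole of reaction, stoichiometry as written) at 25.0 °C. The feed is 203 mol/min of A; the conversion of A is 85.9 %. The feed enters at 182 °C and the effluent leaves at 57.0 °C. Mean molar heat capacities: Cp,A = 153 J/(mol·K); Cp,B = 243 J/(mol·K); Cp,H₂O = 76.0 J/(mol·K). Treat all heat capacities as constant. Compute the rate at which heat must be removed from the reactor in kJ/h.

Extent of reaction ξ = 0.859 × 203 / 2 = 87.189 mol/min
Reaction term: ξ·ΔH°_rxn = 87.189 × -69.3 = -6042.2 kJ/min
Sensible, feed 182→25 °C: -4876.3 kJ/min
Outlet flows (mol/min): A 28.623, B 87.189, H₂O 87.189
Sensible, products 25→57.0 °C: 1030.2 kJ/min
Q = ΔH = -9888.3 kJ/min = -164.8 kW
Heat removed = 593300 kJ/h

Q_out = 593000 kJ/h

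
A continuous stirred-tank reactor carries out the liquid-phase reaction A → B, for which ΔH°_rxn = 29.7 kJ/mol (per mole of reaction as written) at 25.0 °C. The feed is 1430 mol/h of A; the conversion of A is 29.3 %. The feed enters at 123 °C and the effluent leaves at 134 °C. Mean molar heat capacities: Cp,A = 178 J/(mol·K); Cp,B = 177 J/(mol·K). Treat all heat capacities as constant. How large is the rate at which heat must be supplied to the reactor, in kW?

Q_in = 4.22 kW

Extent of reaction ξ = 0.293 × 1430 = 418.99 mol/h
Reaction term: ξ·ΔH°_rxn = 418.99 × 29.7 = 12444 kJ/h
Sensible, feed 123→25 °C: -24945 kJ/h
Outlet flows (mol/h): A 1011, B 418.99
Sensible, products 25→134 °C: 27699 kJ/h
Q = ΔH = 15198 kJ/h = 4.2217 kW
Heat supplied = 4.2217 kW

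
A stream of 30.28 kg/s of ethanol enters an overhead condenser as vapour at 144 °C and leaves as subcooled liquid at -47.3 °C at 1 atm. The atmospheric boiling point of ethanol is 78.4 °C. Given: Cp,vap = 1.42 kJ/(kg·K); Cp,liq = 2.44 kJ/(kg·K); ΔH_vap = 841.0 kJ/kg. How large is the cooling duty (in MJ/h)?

vapour 144→78.4 °C: -93.152 kJ/kg
condensation at 78.4 °C: -841 kJ/kg
liquid 78.4→-47.3 °C: -306.71 kJ/kg
Δh = -93.152 + -841 + -306.71 = -1240.9 kJ/kg
Q = ṁ·Δh = 30.28 kg/s × -1240.9 kJ/kg = -37573 kJ/s
|Q| = 37573 kW = 135260 MJ/h

Q_c = 135000 MJ/h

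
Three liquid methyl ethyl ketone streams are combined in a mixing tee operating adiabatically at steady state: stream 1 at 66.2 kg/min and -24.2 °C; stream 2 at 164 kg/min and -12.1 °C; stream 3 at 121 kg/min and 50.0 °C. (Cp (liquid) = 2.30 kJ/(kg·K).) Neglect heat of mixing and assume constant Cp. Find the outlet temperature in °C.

T_out = 7.01 °C

Adiabatic, steady state ⇒ Σ ṁᵢCp,ᵢ(T_out − Tᵢ) = 0
Σ ṁᵢCp,ᵢTᵢ = 66.2×2.30×-24.2 + 164×2.30×-12.1 + 121×2.30×50.0 = 5666.2
Σ ṁᵢCp,ᵢ = 66.2×2.30 + 164×2.30 + 121×2.30 = 807.76
T_out = 5666.2 / 807.76 = 7.0147 °C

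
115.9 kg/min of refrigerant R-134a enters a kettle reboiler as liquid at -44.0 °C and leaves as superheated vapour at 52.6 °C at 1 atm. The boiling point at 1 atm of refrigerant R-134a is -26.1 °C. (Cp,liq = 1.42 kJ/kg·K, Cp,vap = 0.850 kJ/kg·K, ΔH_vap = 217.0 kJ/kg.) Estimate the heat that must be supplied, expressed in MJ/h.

liquid -44.0→-26.1 °C: 25.418 kJ/kg
vaporisation at -26.1 °C: 217 kJ/kg
vapour -26.1→52.6 °C: 66.895 kJ/kg
Δh = 25.418 + 217 + 66.895 = 309.31 kJ/kg
Q = ṁ·Δh = 115.9 kg/min × 309.31 kJ/kg = 35849 kJ/min
|Q| = 597.49 kW = 2151 MJ/h

Q = 2150 MJ/h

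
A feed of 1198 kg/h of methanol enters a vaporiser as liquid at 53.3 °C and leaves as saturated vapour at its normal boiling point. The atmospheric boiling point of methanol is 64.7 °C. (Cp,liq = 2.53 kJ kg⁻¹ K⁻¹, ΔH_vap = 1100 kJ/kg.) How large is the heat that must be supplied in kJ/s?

liquid 53.3→64.7 °C: 28.842 kJ/kg
vaporisation at 64.7 °C: 1100 kJ/kg
Δh = 28.842 + 1100 = 1128.8 kJ/kg
Q = ṁ·Δh = 1198 kg/h × 1128.8 kJ/kg = 1.3524e+06 kJ/h
|Q| = 375.65 kW

Q = 376 kJ/s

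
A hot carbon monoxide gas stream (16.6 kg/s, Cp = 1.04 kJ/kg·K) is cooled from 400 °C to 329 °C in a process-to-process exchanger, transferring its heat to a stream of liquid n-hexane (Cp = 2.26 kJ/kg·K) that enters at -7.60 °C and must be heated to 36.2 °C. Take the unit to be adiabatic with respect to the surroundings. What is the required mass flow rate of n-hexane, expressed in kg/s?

Heat released by hot stream: Q = 16.6 × 1.04 × (400 − 329) = 1225.7 kJ/s
Energy balance on cold side (adiabatic exchanger): Q = ṁ_c·Cp_c·(T_c,out − T_c,in)
ṁ_c = 1225.7 / [2.26 × (36.2 − -7.60)] = 12.383 kg/s

ṁ_c = 12.4 kg/s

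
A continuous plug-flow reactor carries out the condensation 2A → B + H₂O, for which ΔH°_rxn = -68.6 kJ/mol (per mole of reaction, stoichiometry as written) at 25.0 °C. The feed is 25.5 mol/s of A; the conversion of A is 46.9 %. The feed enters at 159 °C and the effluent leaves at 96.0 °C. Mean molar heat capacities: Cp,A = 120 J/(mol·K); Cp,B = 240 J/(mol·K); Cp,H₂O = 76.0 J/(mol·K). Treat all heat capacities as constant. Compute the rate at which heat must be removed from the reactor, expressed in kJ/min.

Extent of reaction ξ = 0.469 × 25.5 / 2 = 5.9797 mol/s
Reaction term: ξ·ΔH°_rxn = 5.9797 × -68.6 = -410.21 kJ/s
Sensible, feed 159→25 °C: -410.04 kJ/s
Outlet flows (mol/s): A 13.541, B 5.9797, H₂O 5.9797
Sensible, products 25→96.0 °C: 249.53 kJ/s
Q = ΔH = -570.72 kJ/s = -570.72 kW
Heat removed = 34243 kJ/min

Q_out = 34200 kJ/min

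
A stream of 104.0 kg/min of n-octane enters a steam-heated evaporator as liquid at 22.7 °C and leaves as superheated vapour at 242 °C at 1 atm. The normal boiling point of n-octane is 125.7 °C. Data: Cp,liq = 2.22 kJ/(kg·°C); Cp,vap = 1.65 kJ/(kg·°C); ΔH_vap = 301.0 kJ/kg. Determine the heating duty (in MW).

liquid 22.7→125.7 °C: 228.66 kJ/kg
vaporisation at 125.7 °C: 301 kJ/kg
vapour 125.7→242 °C: 191.89 kJ/kg
Δh = 228.66 + 301 + 191.89 = 721.56 kJ/kg
Q = ṁ·Δh = 104.0 kg/min × 721.56 kJ/kg = 75042 kJ/min
|Q| = 1250.7 kW = 1.2507 MW

Q = 1.25 MW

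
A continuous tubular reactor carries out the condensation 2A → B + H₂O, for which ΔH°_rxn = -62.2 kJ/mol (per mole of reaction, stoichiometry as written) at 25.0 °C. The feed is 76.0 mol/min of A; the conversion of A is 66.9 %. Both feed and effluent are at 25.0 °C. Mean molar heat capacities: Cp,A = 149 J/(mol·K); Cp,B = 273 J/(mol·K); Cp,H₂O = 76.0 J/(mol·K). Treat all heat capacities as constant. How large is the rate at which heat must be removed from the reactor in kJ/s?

Extent of reaction ξ = 0.669 × 76.0 / 2 = 25.422 mol/min
Reaction term: ξ·ΔH°_rxn = 25.422 × -62.2 = -1581.2 kJ/min
Q = ΔH = -1581.2 kJ/min = -26.354 kW
Heat removed = 26.354 kJ/s

Q_out = 26.4 kJ/s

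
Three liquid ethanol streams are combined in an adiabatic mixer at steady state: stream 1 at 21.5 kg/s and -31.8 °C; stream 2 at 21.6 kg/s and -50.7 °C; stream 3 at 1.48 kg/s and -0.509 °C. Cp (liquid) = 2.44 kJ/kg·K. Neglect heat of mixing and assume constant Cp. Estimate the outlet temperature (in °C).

Adiabatic, steady state ⇒ Σ ṁᵢCp,ᵢ(T_out − Tᵢ) = 0
Σ ṁᵢCp,ᵢTᵢ = 21.5×2.44×-31.8 + 21.6×2.44×-50.7 + 1.48×2.44×-0.509 = -4342.2
Σ ṁᵢCp,ᵢ = 21.5×2.44 + 21.6×2.44 + 1.48×2.44 = 108.78
T_out = -4342.2 / 108.78 = -39.919 °C

T_out = -39.9 °C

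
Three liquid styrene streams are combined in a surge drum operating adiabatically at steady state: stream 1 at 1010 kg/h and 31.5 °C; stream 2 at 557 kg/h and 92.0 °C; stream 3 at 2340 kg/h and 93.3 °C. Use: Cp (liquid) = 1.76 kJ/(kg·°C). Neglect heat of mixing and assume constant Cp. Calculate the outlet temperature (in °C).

Energy balance with Q = 0: Σ ṁᵢCp,ᵢ(T_out − Tᵢ) = 0
Σ ṁᵢCp,ᵢTᵢ = 1010×1.76×31.5 + 557×1.76×92.0 + 2340×1.76×93.3 = 530430
Σ ṁᵢCp,ᵢ = 1010×1.76 + 557×1.76 + 2340×1.76 = 6876.3
T_out = 530430 / 6876.3 = 77.139 °C

T_out = 77.1 °C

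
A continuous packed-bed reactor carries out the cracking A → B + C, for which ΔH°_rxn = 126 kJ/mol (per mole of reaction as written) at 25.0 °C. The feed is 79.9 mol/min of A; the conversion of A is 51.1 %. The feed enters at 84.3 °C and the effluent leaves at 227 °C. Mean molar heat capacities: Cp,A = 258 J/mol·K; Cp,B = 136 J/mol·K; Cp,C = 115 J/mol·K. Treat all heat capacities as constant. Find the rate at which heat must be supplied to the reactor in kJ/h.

Extent of reaction ξ = 0.511 × 79.9 = 40.829 mol/min
Reaction term: ξ·ΔH°_rxn = 40.829 × 126 = 5144.4 kJ/min
Sensible, feed 84.3→25 °C: -1222.4 kJ/min
Outlet flows (mol/min): A 39.071, B 40.829, C 40.829
Sensible, products 25→227 °C: 4106.3 kJ/min
Q = ΔH = 8028.4 kJ/min = 133.81 kW
Heat supplied = 481700 kJ/h

Q_in = 482000 kJ/h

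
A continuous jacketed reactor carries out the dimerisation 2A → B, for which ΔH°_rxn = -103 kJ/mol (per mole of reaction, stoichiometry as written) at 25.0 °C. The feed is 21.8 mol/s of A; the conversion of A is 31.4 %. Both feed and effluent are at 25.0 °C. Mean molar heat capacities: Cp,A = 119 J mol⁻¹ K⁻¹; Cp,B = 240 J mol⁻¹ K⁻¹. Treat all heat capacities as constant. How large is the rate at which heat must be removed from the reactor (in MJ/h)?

Extent of reaction ξ = 0.314 × 21.8 / 2 = 3.4226 mol/s
Reaction term: ξ·ΔH°_rxn = 3.4226 × -103 = -352.53 kJ/s
Q = ΔH = -352.53 kJ/s = -352.53 kW
Heat removed = 1269.1 MJ/h

Q_out = 1270 MJ/h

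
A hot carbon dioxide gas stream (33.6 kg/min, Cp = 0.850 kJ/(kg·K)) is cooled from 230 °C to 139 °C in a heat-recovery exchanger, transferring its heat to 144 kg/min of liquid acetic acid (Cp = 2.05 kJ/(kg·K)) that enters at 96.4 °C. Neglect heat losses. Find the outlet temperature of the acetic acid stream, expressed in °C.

Heat released by hot stream: Q = 33.6 × 0.850 × (230 − 139) = 2599 kJ/min
Energy balance on cold side (adiabatic exchanger): Q = ṁ_c·Cp_c·(T_c,out − T_c,in)
T_c,out = 96.4 + 2599/(144 × 2.05) = 105.2 °C

T_c,out = 105 °C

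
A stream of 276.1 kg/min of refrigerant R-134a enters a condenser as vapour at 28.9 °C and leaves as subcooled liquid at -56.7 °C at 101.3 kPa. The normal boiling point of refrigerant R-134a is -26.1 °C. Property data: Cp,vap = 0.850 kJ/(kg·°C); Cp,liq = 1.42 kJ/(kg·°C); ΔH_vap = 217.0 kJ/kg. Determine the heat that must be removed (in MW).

Q_c = 1.41 MW

vapour 28.9→-26.1 °C: -46.75 kJ/kg
condensation at -26.1 °C: -217 kJ/kg
liquid -26.1→-56.7 °C: -43.452 kJ/kg
Δh = -46.75 + -217 + -43.452 = -307.2 kJ/kg
Q = ṁ·Δh = 276.1 kg/min × -307.2 kJ/kg = -84818 kJ/min
|Q| = 1413.6 kW = 1.4136 MW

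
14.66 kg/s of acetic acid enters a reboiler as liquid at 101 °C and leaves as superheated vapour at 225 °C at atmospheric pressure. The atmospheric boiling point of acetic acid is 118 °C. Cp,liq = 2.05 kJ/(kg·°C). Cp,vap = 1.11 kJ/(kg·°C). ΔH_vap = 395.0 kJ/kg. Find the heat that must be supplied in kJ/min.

liquid 101→118 °C: 34.85 kJ/kg
vaporisation at 118 °C: 395 kJ/kg
vapour 118→225 °C: 118.77 kJ/kg
Δh = 34.85 + 395 + 118.77 = 548.62 kJ/kg
Q = ṁ·Δh = 14.66 kg/s × 548.62 kJ/kg = 8042.8 kJ/s
|Q| = 8042.8 kW = 482570 kJ/min

Q = 483000 kJ/min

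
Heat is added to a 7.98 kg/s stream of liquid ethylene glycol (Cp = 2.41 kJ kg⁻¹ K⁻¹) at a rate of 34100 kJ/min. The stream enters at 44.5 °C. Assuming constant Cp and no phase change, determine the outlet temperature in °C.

Q = 34100 kJ/min = 568.33 kJ/s
ΔT = Q/(ṁ·Cp) = 568.33/(7.98×2.41) = 29.552 K
T_out = 44.5 + 29.552 = 74.052 °C

T_out = 74.1 °C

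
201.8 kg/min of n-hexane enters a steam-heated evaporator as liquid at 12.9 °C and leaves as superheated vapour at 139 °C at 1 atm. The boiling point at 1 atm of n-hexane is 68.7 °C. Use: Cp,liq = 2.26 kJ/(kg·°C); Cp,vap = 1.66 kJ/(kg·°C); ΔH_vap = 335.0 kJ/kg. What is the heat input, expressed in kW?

liquid 12.9→68.7 °C: 126.11 kJ/kg
vaporisation at 68.7 °C: 335 kJ/kg
vapour 68.7→139 °C: 116.7 kJ/kg
Δh = 126.11 + 335 + 116.7 = 577.81 kJ/kg
Q = ṁ·Δh = 201.8 kg/min × 577.81 kJ/kg = 116600 kJ/min
|Q| = 1943.4 kW

Q = 1940 kW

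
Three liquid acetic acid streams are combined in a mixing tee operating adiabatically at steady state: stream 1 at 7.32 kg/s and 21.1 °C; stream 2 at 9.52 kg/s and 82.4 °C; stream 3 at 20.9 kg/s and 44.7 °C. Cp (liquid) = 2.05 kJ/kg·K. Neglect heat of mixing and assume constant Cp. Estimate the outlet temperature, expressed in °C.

T_out = 49.6 °C

Adiabatic, steady state ⇒ Σ ṁᵢCp,ᵢ(T_out − Tᵢ) = 0
Σ ṁᵢCp,ᵢTᵢ = 7.32×2.05×21.1 + 9.52×2.05×82.4 + 20.9×2.05×44.7 = 3839.9
Σ ṁᵢCp,ᵢ = 7.32×2.05 + 9.52×2.05 + 20.9×2.05 = 77.367
T_out = 3839.9 / 77.367 = 49.632 °C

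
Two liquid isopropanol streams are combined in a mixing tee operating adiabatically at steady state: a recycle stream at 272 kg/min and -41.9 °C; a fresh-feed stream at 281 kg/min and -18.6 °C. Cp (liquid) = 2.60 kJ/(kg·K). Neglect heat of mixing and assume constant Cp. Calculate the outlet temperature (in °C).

T_out = -30.1 °C

Adiabatic, steady state ⇒ Σ ṁᵢCp,ᵢ(T_out − Tᵢ) = 0
Σ ṁᵢCp,ᵢTᵢ = 272×2.60×-41.9 + 281×2.60×-18.6 = -43221
Σ ṁᵢCp,ᵢ = 272×2.60 + 281×2.60 = 1437.8
T_out = -43221 / 1437.8 = -30.06 °C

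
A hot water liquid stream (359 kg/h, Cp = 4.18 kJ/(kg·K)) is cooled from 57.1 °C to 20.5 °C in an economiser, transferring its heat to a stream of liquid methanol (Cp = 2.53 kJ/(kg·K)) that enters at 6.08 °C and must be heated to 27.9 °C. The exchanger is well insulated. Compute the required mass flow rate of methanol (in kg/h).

ṁ_c = 995 kg/h

Heat released by hot stream: Q = 359 × 4.18 × (57.1 − 20.5) = 54923 kJ/h
Energy balance on cold side (adiabatic exchanger): Q = ṁ_c·Cp_c·(T_c,out − T_c,in)
ṁ_c = 54923 / [2.53 × (27.9 − 6.08)] = 994.89 kg/h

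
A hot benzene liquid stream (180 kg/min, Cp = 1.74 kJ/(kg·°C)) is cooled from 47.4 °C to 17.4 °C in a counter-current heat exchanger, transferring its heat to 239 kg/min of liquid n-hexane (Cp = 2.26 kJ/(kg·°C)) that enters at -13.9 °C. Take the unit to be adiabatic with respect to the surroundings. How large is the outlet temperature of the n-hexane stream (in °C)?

Heat released by hot stream: Q = 180 × 1.74 × (47.4 − 17.4) = 9396 kJ/min
Energy balance on cold side (adiabatic exchanger): Q = ṁ_c·Cp_c·(T_c,out − T_c,in)
T_c,out = -13.9 + 9396/(239 × 2.26) = 3.4955 °C

T_c,out = 3.50 °C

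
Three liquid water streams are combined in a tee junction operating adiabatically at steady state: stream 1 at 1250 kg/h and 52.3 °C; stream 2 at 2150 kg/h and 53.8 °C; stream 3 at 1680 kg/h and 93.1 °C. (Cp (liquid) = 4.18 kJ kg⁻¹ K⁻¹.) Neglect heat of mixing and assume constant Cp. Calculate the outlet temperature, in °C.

T_out = 66.4 °C

No heat crosses the boundary, so H_out = H_in.
T_out = Σ ṁᵢCp,ᵢTᵢ / Σ ṁᵢCp,ᵢ
      = 1.4106e+06 / 21234 = 66.428 °C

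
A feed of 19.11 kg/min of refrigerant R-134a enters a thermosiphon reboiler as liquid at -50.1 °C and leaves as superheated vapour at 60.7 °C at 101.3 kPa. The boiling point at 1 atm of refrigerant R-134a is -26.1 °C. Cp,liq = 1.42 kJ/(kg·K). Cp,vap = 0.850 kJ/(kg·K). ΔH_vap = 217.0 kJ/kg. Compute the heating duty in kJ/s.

Q = 103 kJ/s

liquid -50.1→-26.1 °C: 34.08 kJ/kg
vaporisation at -26.1 °C: 217 kJ/kg
vapour -26.1→60.7 °C: 73.78 kJ/kg
Δh = 34.08 + 217 + 73.78 = 324.86 kJ/kg
Q = ṁ·Δh = 19.11 kg/min × 324.86 kJ/kg = 6208.1 kJ/min
|Q| = 103.47 kW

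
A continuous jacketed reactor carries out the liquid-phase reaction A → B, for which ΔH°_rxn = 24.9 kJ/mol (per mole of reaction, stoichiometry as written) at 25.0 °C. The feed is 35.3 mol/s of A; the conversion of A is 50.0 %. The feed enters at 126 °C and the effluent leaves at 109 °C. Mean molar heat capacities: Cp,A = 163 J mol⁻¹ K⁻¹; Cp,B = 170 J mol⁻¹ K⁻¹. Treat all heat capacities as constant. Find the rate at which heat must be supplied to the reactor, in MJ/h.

Q_in = 1270 MJ/h

Extent of reaction ξ = 0.500 × 35.3 = 17.65 mol/s
Reaction term: ξ·ΔH°_rxn = 17.65 × 24.9 = 439.48 kJ/s
Sensible, feed 126→25 °C: -581.14 kJ/s
Outlet flows (mol/s): A 17.65, B 17.65
Sensible, products 25→109 °C: 493.71 kJ/s
Q = ΔH = 352.05 kJ/s = 352.05 kW
Heat supplied = 1267.4 MJ/h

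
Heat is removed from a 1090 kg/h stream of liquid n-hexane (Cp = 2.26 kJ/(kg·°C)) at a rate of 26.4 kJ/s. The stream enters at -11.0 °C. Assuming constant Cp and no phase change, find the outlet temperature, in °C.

Q = 26.4 kJ/s = 95040 kJ/h
ΔT = Q/(ṁ·Cp) = 95040/(1090×2.26) = 38.581 K
T_out = -11.0 − 38.581 = -49.581 °C

T_out = -49.6 °C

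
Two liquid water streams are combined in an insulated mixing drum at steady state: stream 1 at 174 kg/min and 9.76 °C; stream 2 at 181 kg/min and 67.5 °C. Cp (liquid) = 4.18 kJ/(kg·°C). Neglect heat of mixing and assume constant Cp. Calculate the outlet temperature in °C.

Adiabatic, steady state ⇒ Σ ṁᵢCp,ᵢ(T_out − Tᵢ) = 0
Σ ṁᵢCp,ᵢTᵢ = 174×4.18×9.76 + 181×4.18×67.5 = 58168
Σ ṁᵢCp,ᵢ = 174×4.18 + 181×4.18 = 1483.9
T_out = 58168 / 1483.9 = 39.199 °C

T_out = 39.2 °C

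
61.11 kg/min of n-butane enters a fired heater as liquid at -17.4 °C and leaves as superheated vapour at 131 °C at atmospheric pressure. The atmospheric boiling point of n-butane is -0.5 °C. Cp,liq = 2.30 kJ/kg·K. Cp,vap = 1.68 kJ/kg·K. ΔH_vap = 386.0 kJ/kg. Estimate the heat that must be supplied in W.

Q = 658000 W

liquid -17.4→-0.5 °C: 38.87 kJ/kg
vaporisation at -0.5 °C: 386 kJ/kg
vapour -0.5→131 °C: 220.92 kJ/kg
Δh = 38.87 + 386 + 220.92 = 645.79 kJ/kg
Q = ṁ·Δh = 61.11 kg/min × 645.79 kJ/kg = 39464 kJ/min
|Q| = 657.74 kW = 657740 W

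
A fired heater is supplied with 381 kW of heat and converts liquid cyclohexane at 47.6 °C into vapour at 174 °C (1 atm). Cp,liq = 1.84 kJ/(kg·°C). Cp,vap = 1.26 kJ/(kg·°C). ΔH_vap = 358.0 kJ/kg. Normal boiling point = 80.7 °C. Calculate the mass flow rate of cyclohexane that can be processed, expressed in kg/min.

Δh = 1.84×(80.7−47.6) + 358.0 + 1.26×(174−80.7) = 536.46 kJ/kg
Q = 381 kW = 381 kJ/s = 22860 kJ/min
ṁ = Q/Δh = 22860 / 536.46 = 42.613 kg/min

ṁ = 42.6 kg/min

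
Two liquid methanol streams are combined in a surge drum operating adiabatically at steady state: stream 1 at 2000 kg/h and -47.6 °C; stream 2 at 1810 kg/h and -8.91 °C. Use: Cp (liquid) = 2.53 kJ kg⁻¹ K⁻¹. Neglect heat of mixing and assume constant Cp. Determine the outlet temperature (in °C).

T_out = -29.2 °C

Energy balance with Q = 0: Σ ṁᵢCp,ᵢ(T_out − Tᵢ) = 0
T_out = Σ ṁᵢCp,ᵢTᵢ / Σ ṁᵢCp,ᵢ
      = -281660 / 9639.3 = -29.22 °C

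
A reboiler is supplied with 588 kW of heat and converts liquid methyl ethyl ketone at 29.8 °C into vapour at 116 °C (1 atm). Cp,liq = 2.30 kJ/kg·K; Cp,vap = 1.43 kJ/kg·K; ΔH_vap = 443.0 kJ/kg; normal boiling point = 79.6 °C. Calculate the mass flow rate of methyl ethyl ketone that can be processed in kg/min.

Δh = 2.30×(79.6−29.8) + 443.0 + 1.43×(116−79.6) = 609.59 kJ/kg
Q = 588 kW = 588 kJ/s = 35280 kJ/min
ṁ = Q/Δh = 35280 / 609.59 = 57.875 kg/min

ṁ = 57.9 kg/min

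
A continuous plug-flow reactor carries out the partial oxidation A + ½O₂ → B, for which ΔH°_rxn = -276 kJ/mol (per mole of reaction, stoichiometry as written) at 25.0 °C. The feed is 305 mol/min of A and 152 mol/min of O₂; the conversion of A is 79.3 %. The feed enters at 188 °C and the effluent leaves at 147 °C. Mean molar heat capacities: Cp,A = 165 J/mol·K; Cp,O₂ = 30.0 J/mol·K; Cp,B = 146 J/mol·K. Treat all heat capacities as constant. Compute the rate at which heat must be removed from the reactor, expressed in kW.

Q_out = 1170 kW

Extent of reaction ξ = 0.793 × 305 = 241.87 mol/min
Reaction term: ξ·ΔH°_rxn = 241.87 × -276 = -66755 kJ/min
Sensible, feed 188→25 °C: -8946.3 kJ/min
Outlet flows (mol/min): A 63.135, O₂ 31.067, B 241.87
Sensible, products 25→147 °C: 5692.7 kJ/min
Q = ΔH = -70008 kJ/min = -1166.8 kW
Heat removed = 1166.8 kW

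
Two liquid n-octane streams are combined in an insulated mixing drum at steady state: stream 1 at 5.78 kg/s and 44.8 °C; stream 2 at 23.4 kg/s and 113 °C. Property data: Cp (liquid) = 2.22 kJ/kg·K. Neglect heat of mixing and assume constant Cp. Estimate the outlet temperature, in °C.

T_out = 99.5 °C

Adiabatic, steady state ⇒ Σ ṁᵢCp,ᵢ(T_out − Tᵢ) = 0
Σ ṁᵢCp,ᵢTᵢ = 5.78×2.22×44.8 + 23.4×2.22×113 = 6445
Σ ṁᵢCp,ᵢ = 5.78×2.22 + 23.4×2.22 = 64.78
T_out = 6445 / 64.78 = 99.491 °C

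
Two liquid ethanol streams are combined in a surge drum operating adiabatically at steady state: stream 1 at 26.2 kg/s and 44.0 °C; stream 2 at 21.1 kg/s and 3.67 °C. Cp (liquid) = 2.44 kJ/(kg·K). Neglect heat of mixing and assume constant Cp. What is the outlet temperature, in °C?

T_out = 26.0 °C

No heat crosses the boundary, so H_out = H_in.
T_out = Σ ṁᵢCp,ᵢTᵢ / Σ ṁᵢCp,ᵢ
      = 3001.8 / 115.41 = 26.009 °C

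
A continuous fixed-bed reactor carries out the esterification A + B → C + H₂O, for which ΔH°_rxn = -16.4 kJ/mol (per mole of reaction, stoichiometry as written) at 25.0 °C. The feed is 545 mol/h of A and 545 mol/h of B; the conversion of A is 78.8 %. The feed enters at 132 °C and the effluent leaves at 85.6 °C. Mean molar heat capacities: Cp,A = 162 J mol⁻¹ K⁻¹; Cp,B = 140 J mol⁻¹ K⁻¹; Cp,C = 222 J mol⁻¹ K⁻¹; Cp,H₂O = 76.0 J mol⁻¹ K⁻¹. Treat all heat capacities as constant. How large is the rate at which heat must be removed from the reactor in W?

Q_out = 4110 W

Extent of reaction ξ = 0.788 × 545 = 429.46 mol/h
Reaction term: ξ·ΔH°_rxn = 429.46 × -16.4 = -7043.1 kJ/h
Sensible, feed 132→25 °C: -17611 kJ/h
Outlet flows (mol/h): A 115.54, B 115.54, C 429.46, H₂O 429.46
Sensible, products 25→85.6 °C: 9870.1 kJ/h
Q = ΔH = -14784 kJ/h = -4.1067 kW
Heat removed = 4106.7 W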